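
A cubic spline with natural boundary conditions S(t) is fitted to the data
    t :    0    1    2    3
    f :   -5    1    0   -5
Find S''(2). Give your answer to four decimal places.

Write M_i for S''(x_i). With h_i = 1, 1, 1 and divided differences Δ_i = 6, -1, -5, the continuity of S' gives the tridiagonal system
  1·M_0 + 4·M_1 + 1·M_2 = 6(Δ_1 - Δ_0) = -42
  1·M_1 + 4·M_2 + 1·M_3 = 6(Δ_2 - Δ_1) = -24
Natural end conditions: M_0 = M_3 = 0.
Solving: M_0 = 0, M_1 = -48/5, M_2 = -18/5, M_3 = 0.

-3.6000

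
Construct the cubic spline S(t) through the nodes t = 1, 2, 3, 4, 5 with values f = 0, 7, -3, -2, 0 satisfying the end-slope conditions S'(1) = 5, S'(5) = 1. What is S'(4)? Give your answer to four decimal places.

Write M_i for S''(x_i). With h_i = 1, 1, 1, 1 and divided differences Δ_i = 7, -10, 1, 2, the continuity of S' gives the tridiagonal system
  1·M_0 + 4·M_1 + 1·M_2 = 6(Δ_1 - Δ_0) = -102
  1·M_1 + 4·M_2 + 1·M_3 = 6(Δ_2 - Δ_1) = 66
  1·M_2 + 4·M_3 + 1·M_4 = 6(Δ_3 - Δ_2) = 6
Clamped end conditions give two more equations: 2h_0·M_0 + h_0·M_1 = 6(Δ_0 - S'(1)) = 12 and h_3·M_3 + 2h_3·M_4 = 6(S'(5) - Δ_3) = -6.
Hence M_0 = 355/14, M_1 = -271/7, M_2 = 55/2, M_3 = -37/7, M_4 = -5/14.
On [4, 5], S'(t) = b_3 + 2c_3·(t - 4) + 3d_3·(t - 4)² with b_3 = Δ_3 - h_3(2M_3 + M_4)/6 = 107/28, c_3 = M_3/2 = -37/14, d_3 = (M_4 - M_3)/(6h_3) = 23/28. So S'(4) = 107/28.

3.8214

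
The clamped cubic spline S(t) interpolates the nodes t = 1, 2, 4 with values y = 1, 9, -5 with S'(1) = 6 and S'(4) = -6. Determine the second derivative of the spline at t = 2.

-22

Let M_i = S''(x_i). Step sizes h_i = 1, 2; slopes of the chords Δ_i = (y_(i+1) - y_i)/h_i = 8, -7.
  1·M_0 + 6·M_1 + 2·M_2 = 6(Δ_1 - Δ_0) = -90
Clamped end conditions give two more equations: 2h_0·M_0 + h_0·M_1 = 6(Δ_0 - S'(1)) = 12 and h_1·M_1 + 2h_1·M_2 = 6(S'(4) - Δ_1) = 6.
Hence M_0 = 17, M_1 = -22, M_2 = 25/2.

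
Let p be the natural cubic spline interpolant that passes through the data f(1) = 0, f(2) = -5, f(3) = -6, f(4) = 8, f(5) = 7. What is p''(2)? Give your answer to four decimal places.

-1.6071

Let M_i = p''(x_i). Step sizes h_i = 1, 1, 1, 1; slopes of the chords Δ_i = (y_(i+1) - y_i)/h_i = -5, -1, 14, -1.
  1·M_0 + 4·M_1 + 1·M_2 = 6(Δ_1 - Δ_0) = 24
  1·M_1 + 4·M_2 + 1·M_3 = 6(Δ_2 - Δ_1) = 90
  1·M_2 + 4·M_3 + 1·M_4 = 6(Δ_3 - Δ_2) = -90
Natural end conditions: M_0 = M_4 = 0.
Hence M_0 = 0, M_1 = -45/28, M_2 = 213/7, M_3 = -843/28, M_4 = 0.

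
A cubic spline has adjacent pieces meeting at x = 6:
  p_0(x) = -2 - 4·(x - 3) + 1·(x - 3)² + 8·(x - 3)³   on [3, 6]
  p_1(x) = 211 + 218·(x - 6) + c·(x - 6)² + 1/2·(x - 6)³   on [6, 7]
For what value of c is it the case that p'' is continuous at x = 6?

73

p_0''(x) = 2 + 48·(x - 3), so p_0''(6) = 146. On the right, p_1''(6) = 2c, so c = 73.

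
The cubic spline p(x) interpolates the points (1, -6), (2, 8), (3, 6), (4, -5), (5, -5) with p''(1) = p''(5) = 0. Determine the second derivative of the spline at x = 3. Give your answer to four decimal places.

-13.2857

Put σ_i = p'' at the i-th knot. Here h = (1, 1, 1, 1) and Δ = (14, -2, -11, 0), so the interior equations h_(i-1)·σ_(i-1) + 2(h_(i-1)+h_i)·σ_i + h_i·σ_(i+1) = 6(Δ_i − Δ_(i-1)) read
  1·σ_0 + 4·σ_1 + 1·σ_2 = 6(Δ_1 - Δ_0) = -96
  1·σ_1 + 4·σ_2 + 1·σ_3 = 6(Δ_2 - Δ_1) = -54
  1·σ_2 + 4·σ_3 + 1·σ_4 = 6(Δ_3 - Δ_2) = 66
Natural end conditions: σ_0 = σ_4 = 0.
Hence σ_0 = 0, σ_1 = -579/28, σ_2 = -93/7, σ_3 = 555/28, σ_4 = 0.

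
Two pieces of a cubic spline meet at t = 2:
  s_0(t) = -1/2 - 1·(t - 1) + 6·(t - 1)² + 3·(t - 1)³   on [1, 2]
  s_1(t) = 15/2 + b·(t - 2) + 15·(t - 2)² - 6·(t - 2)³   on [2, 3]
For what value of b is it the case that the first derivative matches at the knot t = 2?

20

s_0'(t) = -1 + 12·(t - 1) + 9·(t - 1)², so s_0'(2) = 20. On the right, s_1'(2) = b, so b = 20.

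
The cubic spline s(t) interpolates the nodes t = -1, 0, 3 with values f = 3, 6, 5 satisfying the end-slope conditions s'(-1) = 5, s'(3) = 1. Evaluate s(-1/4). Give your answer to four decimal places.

Put M_i = s'' at the i-th knot. Here h = (1, 3) and Δ = (3, -1/3), so the interior equations h_(i-1)·M_(i-1) + 2(h_(i-1)+h_i)·M_i + h_i·M_(i+1) = 6(Δ_i − Δ_(i-1)) read
  1·M_0 + 8·M_1 + 3·M_2 = 6(Δ_1 - Δ_0) = -20
Clamped end conditions give two more equations: 2h_0·M_0 + h_0·M_1 = 6(Δ_0 - s'(-1)) = -12 and h_1·M_1 + 2h_1·M_2 = 6(s'(3) - Δ_1) = 8.
Forward elimination and back-substitution give M_0 = -9/2, M_1 = -3, M_2 = 17/6.
On [-1, 0], s(t) = 3 + 5·(t + 1) - 9/4·(t + 1)² + 1/4·(t + 1)³.
With (t + 1) = 3/4: s(-1/4) = 1431/256.

5.5898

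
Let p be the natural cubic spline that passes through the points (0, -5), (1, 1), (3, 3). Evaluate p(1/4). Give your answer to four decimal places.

-3.3047

With σ_i denoting the second derivative at x_i, h_i = 1, 2, and Δ_i = (y_(i+1) − y_i)/h_i = 6, 1:
  1·σ_0 + 6·σ_1 + 2·σ_2 = 6(Δ_1 - Δ_0) = -30
Natural end conditions: σ_0 = σ_2 = 0.
Solving: σ_0 = 0, σ_1 = -5, σ_2 = 0.
On [0, 1], p(x) = -5 + 41/6·x + 0·x² - 5/6·x³.
With x = 1/4: p(1/4) = -423/128.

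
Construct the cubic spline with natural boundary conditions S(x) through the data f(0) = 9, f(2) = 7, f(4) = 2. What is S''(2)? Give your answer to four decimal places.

With m_i denoting the second derivative at x_i, h_i = 2, 2, and Δ_i = (y_(i+1) − y_i)/h_i = -1, -5/2:
  2·m_0 + 8·m_1 + 2·m_2 = 6(Δ_1 - Δ_0) = -9
Natural end conditions: m_0 = m_2 = 0.
Forward elimination and back-substitution give m_0 = 0, m_1 = -9/8, m_2 = 0.

-1.1250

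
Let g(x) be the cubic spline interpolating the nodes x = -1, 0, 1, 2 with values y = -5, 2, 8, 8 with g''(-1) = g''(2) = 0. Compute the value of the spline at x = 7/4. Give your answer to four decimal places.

8.3594

Write σ_i for g''(x_i). With h_i = 1, 1, 1 and divided differences Δ_i = 7, 6, 0, the continuity of g' gives the tridiagonal system
  1·σ_0 + 4·σ_1 + 1·σ_2 = 6(Δ_1 - Δ_0) = -6
  1·σ_1 + 4·σ_2 + 1·σ_3 = 6(Δ_2 - Δ_1) = -36
Natural end conditions: σ_0 = σ_3 = 0.
Solving the tridiagonal system: σ_0 = 0, σ_1 = 4/5, σ_2 = -46/5, σ_3 = 0.
On [1, 2], g(x) = 8 + 46/15·(x - 1) - 23/5·(x - 1)² + 23/15·(x - 1)³.
With (x - 1) = 3/4: g(7/4) = 535/64.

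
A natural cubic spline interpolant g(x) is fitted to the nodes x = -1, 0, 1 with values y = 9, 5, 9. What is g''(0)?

Let M_i = g''(x_i). Step sizes h_i = 1, 1; slopes of the chords Δ_i = (y_(i+1) - y_i)/h_i = -4, 4.
  1·M_0 + 4·M_1 + 1·M_2 = 6(Δ_1 - Δ_0) = 48
Natural end conditions: M_0 = M_2 = 0.
Forward elimination and back-substitution give M_0 = 0, M_1 = 12, M_2 = 0.

12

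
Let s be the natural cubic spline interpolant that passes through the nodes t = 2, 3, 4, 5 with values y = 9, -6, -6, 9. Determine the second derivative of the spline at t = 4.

18

Put σ_i = s'' at the i-th knot. Here h = (1, 1, 1) and Δ = (-15, 0, 15), so the interior equations h_(i-1)·σ_(i-1) + 2(h_(i-1)+h_i)·σ_i + h_i·σ_(i+1) = 6(Δ_i − Δ_(i-1)) read
  1·σ_0 + 4·σ_1 + 1·σ_2 = 6(Δ_1 - Δ_0) = 90
  1·σ_1 + 4·σ_2 + 1·σ_3 = 6(Δ_2 - Δ_1) = 90
Natural end conditions: σ_0 = σ_3 = 0.
Solving the tridiagonal system: σ_0 = 0, σ_1 = 18, σ_2 = 18, σ_3 = 0.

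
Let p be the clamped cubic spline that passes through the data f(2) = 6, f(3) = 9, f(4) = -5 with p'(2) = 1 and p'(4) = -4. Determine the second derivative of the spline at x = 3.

-46

Put M_i = p'' at the i-th knot. Here h = (1, 1) and Δ = (3, -14), so the interior equations h_(i-1)·M_(i-1) + 2(h_(i-1)+h_i)·M_i + h_i·M_(i+1) = 6(Δ_i − Δ_(i-1)) read
  1·M_0 + 4·M_1 + 1·M_2 = 6(Δ_1 - Δ_0) = -102
Clamped end conditions give two more equations: 2h_0·M_0 + h_0·M_1 = 6(Δ_0 - p'(2)) = 12 and h_1·M_1 + 2h_1·M_2 = 6(p'(4) - Δ_1) = 60.
Solving the tridiagonal system: M_0 = 29, M_1 = -46, M_2 = 53.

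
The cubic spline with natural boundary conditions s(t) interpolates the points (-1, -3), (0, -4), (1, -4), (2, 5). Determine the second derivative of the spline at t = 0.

Write M_i for s''(x_i). With h_i = 1, 1, 1 and divided differences Δ_i = -1, 0, 9, the continuity of s' gives the tridiagonal system
  1·M_0 + 4·M_1 + 1·M_2 = 6(Δ_1 - Δ_0) = 6
  1·M_1 + 4·M_2 + 1·M_3 = 6(Δ_2 - Δ_1) = 54
Natural end conditions: M_0 = M_3 = 0.
Solving: M_0 = 0, M_1 = -2, M_2 = 14, M_3 = 0.

-2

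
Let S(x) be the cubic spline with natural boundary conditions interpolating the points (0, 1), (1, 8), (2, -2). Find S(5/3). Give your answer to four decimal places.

2.5926

Put m_i = S'' at the i-th knot. Here h = (1, 1) and Δ = (7, -10), so the interior equations h_(i-1)·m_(i-1) + 2(h_(i-1)+h_i)·m_i + h_i·m_(i+1) = 6(Δ_i − Δ_(i-1)) read
  1·m_0 + 4·m_1 + 1·m_2 = 6(Δ_1 - Δ_0) = -102
Natural end conditions: m_0 = m_2 = 0.
Solving the tridiagonal system: m_0 = 0, m_1 = -51/2, m_2 = 0.
On [1, 2], S(x) = 8 - 3/2·(x - 1) - 51/4·(x - 1)² + 17/4·(x - 1)³.
With (x - 1) = 2/3: S(5/3) = 70/27.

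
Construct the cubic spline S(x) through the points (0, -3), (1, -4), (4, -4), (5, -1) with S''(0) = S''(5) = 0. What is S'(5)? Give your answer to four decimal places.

With σ_i denoting the second derivative at x_i, h_i = 1, 3, 1, and Δ_i = (y_(i+1) − y_i)/h_i = -1, 0, 3:
  1·σ_0 + 8·σ_1 + 3·σ_2 = 6(Δ_1 - Δ_0) = 6
  3·σ_1 + 8·σ_2 + 1·σ_3 = 6(Δ_2 - Δ_1) = 18
Natural end conditions: σ_0 = σ_3 = 0.
Forward elimination and back-substitution give σ_0 = 0, σ_1 = -6/55, σ_2 = 126/55, σ_3 = 0.
On [4, 5], S'(x) = b_2 + 2c_2·(x - 4) + 3d_2·(x - 4)² with b_2 = Δ_2 - h_2(2σ_2 + σ_3)/6 = 123/55, c_2 = σ_2/2 = 63/55, d_2 = (σ_3 - σ_2)/(6h_2) = -21/55. So S'(5) = 186/55.

3.3818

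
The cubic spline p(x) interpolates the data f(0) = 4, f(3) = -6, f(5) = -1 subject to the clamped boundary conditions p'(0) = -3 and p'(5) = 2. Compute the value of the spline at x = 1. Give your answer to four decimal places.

Write M_i for p''(x_i). With h_i = 3, 2 and divided differences Δ_i = -10/3, 5/2, the continuity of p' gives the tridiagonal system
  3·M_0 + 10·M_1 + 2·M_2 = 6(Δ_1 - Δ_0) = 35
Clamped end conditions give two more equations: 2h_0·M_0 + h_0·M_1 = 6(Δ_0 - p'(0)) = -2 and h_1·M_1 + 2h_1·M_2 = 6(p'(5) - Δ_1) = -3.
Hence M_0 = -17/6, M_1 = 5, M_2 = -13/4.
On [0, 3], p(x) = 4 - 3·x - 17/12·x² + 47/108·x³.
With x = 1: p(1) = 1/54.

0.0185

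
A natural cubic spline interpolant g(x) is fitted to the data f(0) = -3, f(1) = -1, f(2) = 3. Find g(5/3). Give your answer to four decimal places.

1.5185

Let m_i = g''(x_i). Step sizes h_i = 1, 1; slopes of the chords Δ_i = (y_(i+1) - y_i)/h_i = 2, 4.
  1·m_0 + 4·m_1 + 1·m_2 = 6(Δ_1 - Δ_0) = 12
Natural end conditions: m_0 = m_2 = 0.
Forward elimination and back-substitution give m_0 = 0, m_1 = 3, m_2 = 0.
On [1, 2], g(x) = -1 + 3·(x - 1) + 3/2·(x - 1)² - 1/2·(x - 1)³.
With (x - 1) = 2/3: g(5/3) = 41/27.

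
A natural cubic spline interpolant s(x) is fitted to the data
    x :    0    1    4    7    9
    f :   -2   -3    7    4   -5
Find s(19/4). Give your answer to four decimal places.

8.1300

Write M_i for s''(x_i). With h_i = 1, 3, 3, 2 and divided differences Δ_i = -1, 10/3, -1, -9/2, the continuity of s' gives the tridiagonal system
  1·M_0 + 8·M_1 + 3·M_2 = 6(Δ_1 - Δ_0) = 26
  3·M_1 + 12·M_2 + 3·M_3 = 6(Δ_2 - Δ_1) = -26
  3·M_2 + 10·M_3 + 2·M_4 = 6(Δ_3 - Δ_2) = -21
Natural end conditions: M_0 = M_4 = 0.
Hence M_0 = 0, M_1 = 61/14, M_2 = -62/21, M_3 = -17/14, M_4 = 0.
On [4, 7], s(x) = 7 + 215/84·(x - 4) - 31/21·(x - 4)² + 73/756·(x - 4)³.
With (x - 4) = 3/4: s(19/4) = 14569/1792.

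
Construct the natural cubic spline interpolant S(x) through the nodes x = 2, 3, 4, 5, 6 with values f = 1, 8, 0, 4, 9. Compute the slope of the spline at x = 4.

With σ_i denoting the second derivative at x_i, h_i = 1, 1, 1, 1, and Δ_i = (y_(i+1) − y_i)/h_i = 7, -8, 4, 5:
  1·σ_0 + 4·σ_1 + 1·σ_2 = 6(Δ_1 - Δ_0) = -90
  1·σ_1 + 4·σ_2 + 1·σ_3 = 6(Δ_2 - Δ_1) = 72
  1·σ_2 + 4·σ_3 + 1·σ_4 = 6(Δ_3 - Δ_2) = 6
Natural end conditions: σ_0 = σ_4 = 0.
Solving: σ_0 = 0, σ_1 = -204/7, σ_2 = 186/7, σ_3 = -36/7, σ_4 = 0.
On [4, 5], S'(x) = b_2 + 2c_2·(x - 4) + 3d_2·(x - 4)² with b_2 = Δ_2 - h_2(2σ_2 + σ_3)/6 = -4, c_2 = σ_2/2 = 93/7, d_2 = (σ_3 - σ_2)/(6h_2) = -37/7. So S'(4) = -4.

-4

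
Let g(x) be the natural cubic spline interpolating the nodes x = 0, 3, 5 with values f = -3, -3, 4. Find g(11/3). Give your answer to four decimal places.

Let σ_i = g''(x_i). Step sizes h_i = 3, 2; slopes of the chords Δ_i = (y_(i+1) - y_i)/h_i = 0, 7/2.
  3·σ_0 + 10·σ_1 + 2·σ_2 = 6(Δ_1 - Δ_0) = 21
Natural end conditions: σ_0 = σ_2 = 0.
Hence σ_0 = 0, σ_1 = 21/10, σ_2 = 0.
On [3, 5], g(x) = -3 + 21/10·(x - 3) + 21/20·(x - 3)² - 7/40·(x - 3)³.
With (x - 3) = 2/3: g(11/3) = -32/27.

-1.1852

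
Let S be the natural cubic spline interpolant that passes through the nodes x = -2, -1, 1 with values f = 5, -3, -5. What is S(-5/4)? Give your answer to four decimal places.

-1.3828

Let σ_i = S''(x_i). Step sizes h_i = 1, 2; slopes of the chords Δ_i = (y_(i+1) - y_i)/h_i = -8, -1.
  1·σ_0 + 6·σ_1 + 2·σ_2 = 6(Δ_1 - Δ_0) = 42
Natural end conditions: σ_0 = σ_2 = 0.
Forward elimination and back-substitution give σ_0 = 0, σ_1 = 7, σ_2 = 0.
On [-2, -1], S(x) = 5 - 55/6·(x + 2) + 0·(x + 2)² + 7/6·(x + 2)³.
With (x + 2) = 3/4: S(-5/4) = -177/128.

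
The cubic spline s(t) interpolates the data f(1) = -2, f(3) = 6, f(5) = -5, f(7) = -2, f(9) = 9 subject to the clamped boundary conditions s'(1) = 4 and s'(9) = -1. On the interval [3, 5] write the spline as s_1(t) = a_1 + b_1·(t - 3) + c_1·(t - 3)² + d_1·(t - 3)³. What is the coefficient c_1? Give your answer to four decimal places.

Write m_i for s''(x_i). With h_i = 2, 2, 2, 2 and divided differences Δ_i = 4, -11/2, 3/2, 11/2, the continuity of s' gives the tridiagonal system
  2·m_0 + 8·m_1 + 2·m_2 = 6(Δ_1 - Δ_0) = -57
  2·m_1 + 8·m_2 + 2·m_3 = 6(Δ_2 - Δ_1) = 42
  2·m_2 + 8·m_3 + 2·m_4 = 6(Δ_3 - Δ_2) = 24
Clamped end conditions give two more equations: 2h_0·m_0 + h_0·m_1 = 6(Δ_0 - s'(1)) = 0 and h_3·m_3 + 2h_3·m_4 = 6(s'(9) - Δ_3) = -39.
Hence m_0 = 563/112, m_1 = -563/56, m_2 = 107/16, m_3 = 241/56, m_4 = -1333/112.
On [3, 5], with s_1(t) = a_1 + b_1·(t - 3) + c_1·(t - 3)² + d_1·(t - 3)³: c_1 = m_1/2 = -563/112, d_1 = (m_2 - m_1)/(6h_1) = 625/448, b_1 = Δ_1 - h_1(2m_1 + m_2)/6 = -115/112.

-5.0268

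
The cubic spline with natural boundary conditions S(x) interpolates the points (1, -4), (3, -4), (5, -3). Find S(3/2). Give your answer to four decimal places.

-4.0586

With m_i denoting the second derivative at x_i, h_i = 2, 2, and Δ_i = (y_(i+1) − y_i)/h_i = 0, 1/2:
  2·m_0 + 8·m_1 + 2·m_2 = 6(Δ_1 - Δ_0) = 3
Natural end conditions: m_0 = m_2 = 0.
Solving the tridiagonal system: m_0 = 0, m_1 = 3/8, m_2 = 0.
On [1, 3], S(x) = -4 - 1/8·(x - 1) + 0·(x - 1)² + 1/32·(x - 1)³.
With (x - 1) = 1/2: S(3/2) = -1039/256.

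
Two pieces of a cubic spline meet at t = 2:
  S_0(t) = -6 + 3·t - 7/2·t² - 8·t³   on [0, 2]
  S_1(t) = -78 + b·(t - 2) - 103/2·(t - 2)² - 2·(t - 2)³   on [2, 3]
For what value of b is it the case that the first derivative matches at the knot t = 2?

S_0'(t) = 3 - 7·t - 24·t², so S_0'(2) = -107. On the right, S_1'(2) = b, so b = -107.

-107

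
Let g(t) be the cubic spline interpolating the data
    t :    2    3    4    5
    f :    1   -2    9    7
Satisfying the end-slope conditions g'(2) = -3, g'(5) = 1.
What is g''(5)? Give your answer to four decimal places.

With M_i denoting the second derivative at x_i, h_i = 1, 1, 1, and Δ_i = (y_(i+1) − y_i)/h_i = -3, 11, -2:
  1·M_0 + 4·M_1 + 1·M_2 = 6(Δ_1 - Δ_0) = 84
  1·M_1 + 4·M_2 + 1·M_3 = 6(Δ_2 - Δ_1) = -78
Clamped end conditions give two more equations: 2h_0·M_0 + h_0·M_1 = 6(Δ_0 - g'(2)) = 0 and h_2·M_2 + 2h_2·M_3 = 6(g'(5) - Δ_2) = 18.
Solving the tridiagonal system: M_0 = -254/15, M_1 = 508/15, M_2 = -518/15, M_3 = 394/15.

26.2667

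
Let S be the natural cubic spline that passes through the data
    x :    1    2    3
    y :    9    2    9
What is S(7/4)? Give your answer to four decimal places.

2.6016

Let M_i = S''(x_i). Step sizes h_i = 1, 1; slopes of the chords Δ_i = (y_(i+1) - y_i)/h_i = -7, 7.
  1·M_0 + 4·M_1 + 1·M_2 = 6(Δ_1 - Δ_0) = 84
Natural end conditions: M_0 = M_2 = 0.
Solving: M_0 = 0, M_1 = 21, M_2 = 0.
On [1, 2], S(x) = 9 - 21/2·(x - 1) + 0·(x - 1)² + 7/2·(x - 1)³.
With (x - 1) = 3/4: S(7/4) = 333/128.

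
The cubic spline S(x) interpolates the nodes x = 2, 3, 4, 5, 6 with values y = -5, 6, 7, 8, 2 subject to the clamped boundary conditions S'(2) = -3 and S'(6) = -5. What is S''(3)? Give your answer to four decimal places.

With M_i denoting the second derivative at x_i, h_i = 1, 1, 1, 1, and Δ_i = (y_(i+1) − y_i)/h_i = 11, 1, 1, -6:
  1·M_0 + 4·M_1 + 1·M_2 = 6(Δ_1 - Δ_0) = -60
  1·M_1 + 4·M_2 + 1·M_3 = 6(Δ_2 - Δ_1) = 0
  1·M_2 + 4·M_3 + 1·M_4 = 6(Δ_3 - Δ_2) = -42
Clamped end conditions give two more equations: 2h_0·M_0 + h_0·M_1 = 6(Δ_0 - S'(2)) = 84 and h_3·M_3 + 2h_3·M_4 = 6(S'(6) - Δ_3) = 6.
Solving: M_0 = 1633/28, M_1 = -457/14, M_2 = 49/4, M_3 = -229/14, M_4 = 313/28.

-32.6429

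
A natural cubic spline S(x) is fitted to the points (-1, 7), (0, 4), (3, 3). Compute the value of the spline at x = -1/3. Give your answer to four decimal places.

4.8765

Write M_i for S''(x_i). With h_i = 1, 3 and divided differences Δ_i = -3, -1/3, the continuity of S' gives the tridiagonal system
  1·M_0 + 8·M_1 + 3·M_2 = 6(Δ_1 - Δ_0) = 16
Natural end conditions: M_0 = M_2 = 0.
Forward elimination and back-substitution give M_0 = 0, M_1 = 2, M_2 = 0.
On [-1, 0], S(x) = 7 - 10/3·(x + 1) + 0·(x + 1)² + 1/3·(x + 1)³.
With (x + 1) = 2/3: S(-1/3) = 395/81.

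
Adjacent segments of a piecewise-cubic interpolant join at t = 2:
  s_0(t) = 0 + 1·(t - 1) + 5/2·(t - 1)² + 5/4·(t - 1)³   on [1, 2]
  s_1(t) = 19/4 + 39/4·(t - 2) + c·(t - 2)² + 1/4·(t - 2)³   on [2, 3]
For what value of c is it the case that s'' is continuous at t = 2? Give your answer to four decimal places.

6.2500

s_0''(t) = 5 + 15/2·(t - 1), so s_0''(2) = 25/2. On the right, s_1''(2) = 2c, so c = 25/4.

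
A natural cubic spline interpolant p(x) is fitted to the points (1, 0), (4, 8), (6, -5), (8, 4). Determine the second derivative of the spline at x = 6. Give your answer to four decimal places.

Write m_i for p''(x_i). With h_i = 3, 2, 2 and divided differences Δ_i = 8/3, -13/2, 9/2, the continuity of p' gives the tridiagonal system
  3·m_0 + 10·m_1 + 2·m_2 = 6(Δ_1 - Δ_0) = -55
  2·m_1 + 8·m_2 + 2·m_3 = 6(Δ_2 - Δ_1) = 66
Natural end conditions: m_0 = m_3 = 0.
Hence m_0 = 0, m_1 = -143/19, m_2 = 385/38, m_3 = 0.

10.1316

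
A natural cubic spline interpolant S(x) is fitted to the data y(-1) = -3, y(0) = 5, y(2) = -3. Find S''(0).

Write σ_i for S''(x_i). With h_i = 1, 2 and divided differences Δ_i = 8, -4, the continuity of S' gives the tridiagonal system
  1·σ_0 + 6·σ_1 + 2·σ_2 = 6(Δ_1 - Δ_0) = -72
Natural end conditions: σ_0 = σ_2 = 0.
Solving the tridiagonal system: σ_0 = 0, σ_1 = -12, σ_2 = 0.

-12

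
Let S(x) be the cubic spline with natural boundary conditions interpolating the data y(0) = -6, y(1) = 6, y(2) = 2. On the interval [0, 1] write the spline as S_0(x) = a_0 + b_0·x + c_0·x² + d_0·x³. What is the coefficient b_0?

Write m_i for S''(x_i). With h_i = 1, 1 and divided differences Δ_i = 12, -4, the continuity of S' gives the tridiagonal system
  1·m_0 + 4·m_1 + 1·m_2 = 6(Δ_1 - Δ_0) = -96
Natural end conditions: m_0 = m_2 = 0.
Forward elimination and back-substitution give m_0 = 0, m_1 = -24, m_2 = 0.
On [0, 1], with S_0(x) = a_0 + b_0·x + c_0·x² + d_0·x³: c_0 = m_0/2 = 0, d_0 = (m_1 - m_0)/(6h_0) = -4, b_0 = Δ_0 - h_0(2m_0 + m_1)/6 = 16.

16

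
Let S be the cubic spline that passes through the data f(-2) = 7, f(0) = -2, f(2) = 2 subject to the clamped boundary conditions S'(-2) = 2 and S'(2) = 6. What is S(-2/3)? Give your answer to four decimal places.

1.7778

Write σ_i for S''(x_i). With h_i = 2, 2 and divided differences Δ_i = -9/2, 2, the continuity of S' gives the tridiagonal system
  2·σ_0 + 8·σ_1 + 2·σ_2 = 6(Δ_1 - Δ_0) = 39
Clamped end conditions give two more equations: 2h_0·σ_0 + h_0·σ_1 = 6(Δ_0 - S'(-2)) = -39 and h_1·σ_1 + 2h_1·σ_2 = 6(S'(2) - Δ_1) = 24.
Solving the tridiagonal system: σ_0 = -109/8, σ_1 = 31/4, σ_2 = 17/8.
On [-2, 0], S(x) = 7 + 2·(x + 2) - 109/16·(x + 2)² + 57/32·(x + 2)³.
With (x + 2) = 4/3: S(-2/3) = 16/9.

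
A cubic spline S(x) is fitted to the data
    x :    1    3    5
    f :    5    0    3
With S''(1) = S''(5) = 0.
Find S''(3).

3

Let m_i = S''(x_i). Step sizes h_i = 2, 2; slopes of the chords Δ_i = (y_(i+1) - y_i)/h_i = -5/2, 3/2.
  2·m_0 + 8·m_1 + 2·m_2 = 6(Δ_1 - Δ_0) = 24
Natural end conditions: m_0 = m_2 = 0.
Forward elimination and back-substitution give m_0 = 0, m_1 = 3, m_2 = 0.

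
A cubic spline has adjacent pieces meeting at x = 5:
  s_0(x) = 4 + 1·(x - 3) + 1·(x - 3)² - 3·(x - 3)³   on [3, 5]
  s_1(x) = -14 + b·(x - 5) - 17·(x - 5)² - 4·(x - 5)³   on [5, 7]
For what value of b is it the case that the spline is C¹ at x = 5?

-31

s_0'(x) = 1 + 2·(x - 3) - 9·(x - 3)², so s_0'(5) = -31. On the right, s_1'(5) = b, so b = -31.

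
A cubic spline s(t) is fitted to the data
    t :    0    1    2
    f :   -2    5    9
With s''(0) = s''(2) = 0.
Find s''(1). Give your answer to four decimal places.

Write m_i for s''(x_i). With h_i = 1, 1 and divided differences Δ_i = 7, 4, the continuity of s' gives the tridiagonal system
  1·m_0 + 4·m_1 + 1·m_2 = 6(Δ_1 - Δ_0) = -18
Natural end conditions: m_0 = m_2 = 0.
Hence m_0 = 0, m_1 = -9/2, m_2 = 0.

-4.5000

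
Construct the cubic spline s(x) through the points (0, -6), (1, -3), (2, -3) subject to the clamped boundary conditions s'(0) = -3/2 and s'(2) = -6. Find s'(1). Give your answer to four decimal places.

Put M_i = s'' at the i-th knot. Here h = (1, 1) and Δ = (3, 0), so the interior equations h_(i-1)·M_(i-1) + 2(h_(i-1)+h_i)·M_i + h_i·M_(i+1) = 6(Δ_i − Δ_(i-1)) read
  1·M_0 + 4·M_1 + 1·M_2 = 6(Δ_1 - Δ_0) = -18
Clamped end conditions give two more equations: 2h_0·M_0 + h_0·M_1 = 6(Δ_0 - s'(0)) = 27 and h_1·M_1 + 2h_1·M_2 = 6(s'(2) - Δ_1) = -36.
Solving: M_0 = 63/4, M_1 = -9/2, M_2 = -63/4.
On [1, 2], s'(x) = b_1 + 2c_1·(x - 1) + 3d_1·(x - 1)² with b_1 = Δ_1 - h_1(2M_1 + M_2)/6 = 33/8, c_1 = M_1/2 = -9/4, d_1 = (M_2 - M_1)/(6h_1) = -15/8. So s'(1) = 33/8.

4.1250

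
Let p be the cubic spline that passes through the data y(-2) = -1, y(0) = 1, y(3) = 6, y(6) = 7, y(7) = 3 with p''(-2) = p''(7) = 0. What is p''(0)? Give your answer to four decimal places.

With M_i denoting the second derivative at x_i, h_i = 2, 3, 3, 1, and Δ_i = (y_(i+1) − y_i)/h_i = 1, 5/3, 1/3, -4:
  2·M_0 + 10·M_1 + 3·M_2 = 6(Δ_1 - Δ_0) = 4
  3·M_1 + 12·M_2 + 3·M_3 = 6(Δ_2 - Δ_1) = -8
  3·M_2 + 8·M_3 + 1·M_4 = 6(Δ_3 - Δ_2) = -26
Natural end conditions: M_0 = M_4 = 0.
Hence M_0 = 0, M_1 = 51/133, M_2 = 22/399, M_3 = -435/133, M_4 = 0.

0.3835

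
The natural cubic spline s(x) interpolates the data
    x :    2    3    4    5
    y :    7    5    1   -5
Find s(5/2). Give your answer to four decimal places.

6.1500

Put M_i = s'' at the i-th knot. Here h = (1, 1, 1) and Δ = (-2, -4, -6), so the interior equations h_(i-1)·M_(i-1) + 2(h_(i-1)+h_i)·M_i + h_i·M_(i+1) = 6(Δ_i − Δ_(i-1)) read
  1·M_0 + 4·M_1 + 1·M_2 = 6(Δ_1 - Δ_0) = -12
  1·M_1 + 4·M_2 + 1·M_3 = 6(Δ_2 - Δ_1) = -12
Natural end conditions: M_0 = M_3 = 0.
Hence M_0 = 0, M_1 = -12/5, M_2 = -12/5, M_3 = 0.
On [2, 3], s(x) = 7 - 8/5·(x - 2) + 0·(x - 2)² - 2/5·(x - 2)³.
With (x - 2) = 1/2: s(5/2) = 123/20.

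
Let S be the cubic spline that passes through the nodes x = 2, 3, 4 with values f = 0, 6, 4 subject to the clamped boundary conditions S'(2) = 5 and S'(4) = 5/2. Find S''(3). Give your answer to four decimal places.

Let M_i = S''(x_i). Step sizes h_i = 1, 1; slopes of the chords Δ_i = (y_(i+1) - y_i)/h_i = 6, -2.
  1·M_0 + 4·M_1 + 1·M_2 = 6(Δ_1 - Δ_0) = -48
Clamped end conditions give two more equations: 2h_0·M_0 + h_0·M_1 = 6(Δ_0 - S'(2)) = 6 and h_1·M_1 + 2h_1·M_2 = 6(S'(4) - Δ_1) = 27.
Hence M_0 = 55/4, M_1 = -43/2, M_2 = 97/4.

-21.5000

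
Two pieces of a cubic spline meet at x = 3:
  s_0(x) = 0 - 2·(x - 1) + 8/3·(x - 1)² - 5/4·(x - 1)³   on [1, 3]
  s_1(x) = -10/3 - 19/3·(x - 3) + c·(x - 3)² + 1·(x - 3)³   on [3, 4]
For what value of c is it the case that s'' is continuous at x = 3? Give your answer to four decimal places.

s_0''(x) = 16/3 - 15/2·(x - 1), so s_0''(3) = -29/3. On the right, s_1''(3) = 2c, so c = -29/6.

-4.8333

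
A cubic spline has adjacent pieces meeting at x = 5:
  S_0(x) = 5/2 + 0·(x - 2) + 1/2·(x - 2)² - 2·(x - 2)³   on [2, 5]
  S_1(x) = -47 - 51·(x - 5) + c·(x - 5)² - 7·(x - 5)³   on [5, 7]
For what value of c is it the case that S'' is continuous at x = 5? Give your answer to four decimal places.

-17.5000

S_0''(x) = 1 - 12·(x - 2), so S_0''(5) = -35. On the right, S_1''(5) = 2c, so c = -35/2.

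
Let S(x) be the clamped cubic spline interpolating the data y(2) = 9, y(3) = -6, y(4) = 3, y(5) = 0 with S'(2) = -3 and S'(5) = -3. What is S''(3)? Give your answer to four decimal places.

Let M_i = S''(x_i). Step sizes h_i = 1, 1, 1; slopes of the chords Δ_i = (y_(i+1) - y_i)/h_i = -15, 9, -3.
  1·M_0 + 4·M_1 + 1·M_2 = 6(Δ_1 - Δ_0) = 144
  1·M_1 + 4·M_2 + 1·M_3 = 6(Δ_2 - Δ_1) = -72
Clamped end conditions give two more equations: 2h_0·M_0 + h_0·M_1 = 6(Δ_0 - S'(2)) = -72 and h_2·M_2 + 2h_2·M_3 = 6(S'(5) - Δ_2) = 0.
Hence M_0 = -336/5, M_1 = 312/5, M_2 = -192/5, M_3 = 96/5.

62.4000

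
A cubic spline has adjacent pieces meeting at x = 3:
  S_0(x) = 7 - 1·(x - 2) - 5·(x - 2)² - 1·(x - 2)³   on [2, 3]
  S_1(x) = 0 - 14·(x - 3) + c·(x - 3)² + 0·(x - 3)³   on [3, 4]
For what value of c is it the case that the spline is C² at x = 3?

-8

S_0''(x) = -10 - 6·(x - 2), so S_0''(3) = -16. On the right, S_1''(3) = 2c, so c = -8.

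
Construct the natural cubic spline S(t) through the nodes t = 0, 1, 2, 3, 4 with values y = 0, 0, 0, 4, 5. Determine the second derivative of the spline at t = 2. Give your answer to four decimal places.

8.1429

Put σ_i = S'' at the i-th knot. Here h = (1, 1, 1, 1) and Δ = (0, 0, 4, 1), so the interior equations h_(i-1)·σ_(i-1) + 2(h_(i-1)+h_i)·σ_i + h_i·σ_(i+1) = 6(Δ_i − Δ_(i-1)) read
  1·σ_0 + 4·σ_1 + 1·σ_2 = 6(Δ_1 - Δ_0) = 0
  1·σ_1 + 4·σ_2 + 1·σ_3 = 6(Δ_2 - Δ_1) = 24
  1·σ_2 + 4·σ_3 + 1·σ_4 = 6(Δ_3 - Δ_2) = -18
Natural end conditions: σ_0 = σ_4 = 0.
Solving: σ_0 = 0, σ_1 = -57/28, σ_2 = 57/7, σ_3 = -183/28, σ_4 = 0.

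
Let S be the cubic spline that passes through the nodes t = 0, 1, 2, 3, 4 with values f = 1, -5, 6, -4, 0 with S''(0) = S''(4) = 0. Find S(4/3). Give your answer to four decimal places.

With M_i denoting the second derivative at x_i, h_i = 1, 1, 1, 1, and Δ_i = (y_(i+1) − y_i)/h_i = -6, 11, -10, 4:
  1·M_0 + 4·M_1 + 1·M_2 = 6(Δ_1 - Δ_0) = 102
  1·M_1 + 4·M_2 + 1·M_3 = 6(Δ_2 - Δ_1) = -126
  1·M_2 + 4·M_3 + 1·M_4 = 6(Δ_3 - Δ_2) = 84
Natural end conditions: M_0 = M_4 = 0.
Solving the tridiagonal system: M_0 = 0, M_1 = 1059/28, M_2 = -345/7, M_3 = 933/28, M_4 = 0.
On [1, 2], S(t) = -5 + 185/28·(t - 1) + 1059/56·(t - 1)² - 813/56·(t - 1)³.
With (t - 1) = 1/3: S(4/3) = -311/252.

-1.2341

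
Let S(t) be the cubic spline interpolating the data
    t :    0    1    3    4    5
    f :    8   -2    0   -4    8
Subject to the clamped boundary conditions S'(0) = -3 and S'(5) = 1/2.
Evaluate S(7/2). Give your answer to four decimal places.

-3.4448

Let M_i = S''(x_i). Step sizes h_i = 1, 2, 1, 1; slopes of the chords Δ_i = (y_(i+1) - y_i)/h_i = -10, 1, -4, 12.
  1·M_0 + 6·M_1 + 2·M_2 = 6(Δ_1 - Δ_0) = 66
  2·M_1 + 6·M_2 + 1·M_3 = 6(Δ_2 - Δ_1) = -30
  1·M_2 + 4·M_3 + 1·M_4 = 6(Δ_3 - Δ_2) = 96
Clamped end conditions give two more equations: 2h_0·M_0 + h_0·M_1 = 6(Δ_0 - S'(0)) = -42 and h_3·M_3 + 2h_3·M_4 = 6(S'(5) - Δ_3) = -69.
Forward elimination and back-substitution give M_0 = -2081/64, M_1 = 737/32, M_2 = -2539/128, M_3 = 2749/64, M_4 = -7165/128.
On [3, 4], S(t) = 0 - 291/64·(t - 3) - 2539/256·(t - 3)² + 2679/256·(t - 3)³.
With (t - 3) = 1/2: S(7/2) = -7055/2048.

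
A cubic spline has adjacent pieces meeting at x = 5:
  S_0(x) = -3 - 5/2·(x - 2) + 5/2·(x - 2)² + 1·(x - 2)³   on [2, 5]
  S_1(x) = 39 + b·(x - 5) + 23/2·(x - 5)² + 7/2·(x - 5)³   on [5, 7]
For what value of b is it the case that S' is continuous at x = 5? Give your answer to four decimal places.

S_0'(x) = -5/2 + 5·(x - 2) + 3·(x - 2)², so S_0'(5) = 79/2. On the right, S_1'(5) = b, so b = 79/2.

39.5000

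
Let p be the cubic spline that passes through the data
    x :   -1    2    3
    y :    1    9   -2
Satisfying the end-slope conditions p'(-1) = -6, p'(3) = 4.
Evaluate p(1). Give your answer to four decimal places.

With M_i denoting the second derivative at x_i, h_i = 3, 1, and Δ_i = (y_(i+1) − y_i)/h_i = 8/3, -11:
  3·M_0 + 8·M_1 + 1·M_2 = 6(Δ_1 - Δ_0) = -82
Clamped end conditions give two more equations: 2h_0·M_0 + h_0·M_1 = 6(Δ_0 - p'(-1)) = 52 and h_1·M_1 + 2h_1·M_2 = 6(p'(3) - Δ_1) = 90.
Forward elimination and back-substitution give M_0 = 257/12, M_1 = -51/2, M_2 = 231/4.
On [-1, 2], p(x) = 1 - 6·(x + 1) + 257/24·(x + 1)² - 563/216·(x + 1)³.
With (x + 1) = 2: p(1) = 593/54.

10.9815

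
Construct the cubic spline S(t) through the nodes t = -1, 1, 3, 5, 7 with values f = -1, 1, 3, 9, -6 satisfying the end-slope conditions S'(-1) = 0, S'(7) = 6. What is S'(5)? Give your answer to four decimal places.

-5.9732

With σ_i denoting the second derivative at x_i, h_i = 2, 2, 2, 2, and Δ_i = (y_(i+1) − y_i)/h_i = 1, 1, 3, -15/2:
  2·σ_0 + 8·σ_1 + 2·σ_2 = 6(Δ_1 - Δ_0) = 0
  2·σ_1 + 8·σ_2 + 2·σ_3 = 6(Δ_2 - Δ_1) = 12
  2·σ_2 + 8·σ_3 + 2·σ_4 = 6(Δ_3 - Δ_2) = -63
Clamped end conditions give two more equations: 2h_0·σ_0 + h_0·σ_1 = 6(Δ_0 - S'(-1)) = 6 and h_3·σ_3 + 2h_3·σ_4 = 6(S'(7) - Δ_3) = 81.
Hence σ_0 = 291/112, σ_1 = -123/56, σ_2 = 99/16, σ_3 = -927/56, σ_4 = 3195/112.
On [5, 7], S'(t) = b_3 + 2c_3·(t - 5) + 3d_3·(t - 5)² with b_3 = Δ_3 - h_3(2σ_3 + σ_4)/6 = -669/112, c_3 = σ_3/2 = -927/112, d_3 = (σ_4 - σ_3)/(6h_3) = 1683/448. So S'(5) = -669/112.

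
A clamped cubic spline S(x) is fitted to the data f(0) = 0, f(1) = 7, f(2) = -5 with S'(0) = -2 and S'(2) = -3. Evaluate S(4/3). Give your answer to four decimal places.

With M_i denoting the second derivative at x_i, h_i = 1, 1, and Δ_i = (y_(i+1) − y_i)/h_i = 7, -12:
  1·M_0 + 4·M_1 + 1·M_2 = 6(Δ_1 - Δ_0) = -114
Clamped end conditions give two more equations: 2h_0·M_0 + h_0·M_1 = 6(Δ_0 - S'(0)) = 54 and h_1·M_1 + 2h_1·M_2 = 6(S'(2) - Δ_1) = 54.
Forward elimination and back-substitution give M_0 = 55, M_1 = -56, M_2 = 55.
On [1, 2], S(x) = 7 - 5/2·(x - 1) - 28·(x - 1)² + 37/2·(x - 1)³.
With (x - 1) = 1/3: S(4/3) = 101/27.

3.7407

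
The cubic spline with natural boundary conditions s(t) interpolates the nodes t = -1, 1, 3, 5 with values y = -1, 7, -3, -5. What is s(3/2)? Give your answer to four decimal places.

With m_i denoting the second derivative at x_i, h_i = 2, 2, 2, and Δ_i = (y_(i+1) − y_i)/h_i = 4, -5, -1:
  2·m_0 + 8·m_1 + 2·m_2 = 6(Δ_1 - Δ_0) = -54
  2·m_1 + 8·m_2 + 2·m_3 = 6(Δ_2 - Δ_1) = 24
Natural end conditions: m_0 = m_3 = 0.
Solving the tridiagonal system: m_0 = 0, m_1 = -8, m_2 = 5, m_3 = 0.
On [1, 3], s(t) = 7 - 4/3·(t - 1) - 4·(t - 1)² + 13/12·(t - 1)³.
With (t - 1) = 1/2: s(3/2) = 175/32.

5.4688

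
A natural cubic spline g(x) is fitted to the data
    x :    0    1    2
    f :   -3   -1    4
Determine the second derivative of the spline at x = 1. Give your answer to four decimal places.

Write m_i for g''(x_i). With h_i = 1, 1 and divided differences Δ_i = 2, 5, the continuity of g' gives the tridiagonal system
  1·m_0 + 4·m_1 + 1·m_2 = 6(Δ_1 - Δ_0) = 18
Natural end conditions: m_0 = m_2 = 0.
Solving the tridiagonal system: m_0 = 0, m_1 = 9/2, m_2 = 0.

4.5000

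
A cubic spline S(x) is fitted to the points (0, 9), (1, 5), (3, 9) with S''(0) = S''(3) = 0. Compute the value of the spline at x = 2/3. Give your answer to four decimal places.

5.9630

Let m_i = S''(x_i). Step sizes h_i = 1, 2; slopes of the chords Δ_i = (y_(i+1) - y_i)/h_i = -4, 2.
  1·m_0 + 6·m_1 + 2·m_2 = 6(Δ_1 - Δ_0) = 36
Natural end conditions: m_0 = m_2 = 0.
Hence m_0 = 0, m_1 = 6, m_2 = 0.
On [0, 1], S(x) = 9 - 5·x + 0·x² + 1·x³.
With x = 2/3: S(2/3) = 161/27.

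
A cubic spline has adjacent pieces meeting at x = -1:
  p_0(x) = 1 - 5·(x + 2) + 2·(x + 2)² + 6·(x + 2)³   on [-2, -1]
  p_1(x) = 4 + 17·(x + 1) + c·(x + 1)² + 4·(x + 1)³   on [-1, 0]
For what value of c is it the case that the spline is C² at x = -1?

20

p_0''(x) = 4 + 36·(x + 2), so p_0''(-1) = 40. On the right, p_1''(-1) = 2c, so c = 20.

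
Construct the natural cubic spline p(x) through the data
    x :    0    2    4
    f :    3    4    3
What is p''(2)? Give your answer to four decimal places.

-0.7500

Write σ_i for p''(x_i). With h_i = 2, 2 and divided differences Δ_i = 1/2, -1/2, the continuity of p' gives the tridiagonal system
  2·σ_0 + 8·σ_1 + 2·σ_2 = 6(Δ_1 - Δ_0) = -6
Natural end conditions: σ_0 = σ_2 = 0.
Forward elimination and back-substitution give σ_0 = 0, σ_1 = -3/4, σ_2 = 0.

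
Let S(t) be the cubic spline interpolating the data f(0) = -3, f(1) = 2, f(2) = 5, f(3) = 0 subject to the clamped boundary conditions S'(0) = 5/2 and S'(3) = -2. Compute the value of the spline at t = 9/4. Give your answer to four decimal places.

3.9609

Let M_i = S''(x_i). Step sizes h_i = 1, 1, 1; slopes of the chords Δ_i = (y_(i+1) - y_i)/h_i = 5, 3, -5.
  1·M_0 + 4·M_1 + 1·M_2 = 6(Δ_1 - Δ_0) = -12
  1·M_1 + 4·M_2 + 1·M_3 = 6(Δ_2 - Δ_1) = -48
Clamped end conditions give two more equations: 2h_0·M_0 + h_0·M_1 = 6(Δ_0 - S'(0)) = 15 and h_2·M_2 + 2h_2·M_3 = 6(S'(3) - Δ_2) = 18.
Hence M_0 = 8, M_1 = -1, M_2 = -16, M_3 = 17.
On [2, 3], S(t) = 5 - 5/2·(t - 2) - 8·(t - 2)² + 11/2·(t - 2)³.
With (t - 2) = 1/4: S(9/4) = 507/128.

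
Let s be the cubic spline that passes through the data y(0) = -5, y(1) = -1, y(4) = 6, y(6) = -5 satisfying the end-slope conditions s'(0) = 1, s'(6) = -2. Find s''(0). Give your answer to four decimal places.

8.9872

Put m_i = s'' at the i-th knot. Here h = (1, 3, 2) and Δ = (4, 7/3, -11/2), so the interior equations h_(i-1)·m_(i-1) + 2(h_(i-1)+h_i)·m_i + h_i·m_(i+1) = 6(Δ_i − Δ_(i-1)) read
  1·m_0 + 8·m_1 + 3·m_2 = 6(Δ_1 - Δ_0) = -10
  3·m_1 + 10·m_2 + 2·m_3 = 6(Δ_2 - Δ_1) = -47
Clamped end conditions give two more equations: 2h_0·m_0 + h_0·m_1 = 6(Δ_0 - s'(0)) = 18 and h_2·m_2 + 2h_2·m_3 = 6(s'(6) - Δ_2) = 21.
Forward elimination and back-substitution give m_0 = 701/78, m_1 = 1/39, m_2 = -499/78, m_3 = 659/78.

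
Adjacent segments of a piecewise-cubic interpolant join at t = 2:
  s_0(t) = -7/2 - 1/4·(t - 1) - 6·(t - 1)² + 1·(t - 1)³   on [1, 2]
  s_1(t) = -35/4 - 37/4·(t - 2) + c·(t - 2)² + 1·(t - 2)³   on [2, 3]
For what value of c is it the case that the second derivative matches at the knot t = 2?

s_0''(t) = -12 + 6·(t - 1), so s_0''(2) = -6. On the right, s_1''(2) = 2c, so c = -3.

-3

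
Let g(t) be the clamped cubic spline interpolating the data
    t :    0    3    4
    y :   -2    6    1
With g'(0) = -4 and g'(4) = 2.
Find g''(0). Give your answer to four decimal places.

Put m_i = g'' at the i-th knot. Here h = (3, 1) and Δ = (8/3, -5), so the interior equations h_(i-1)·m_(i-1) + 2(h_(i-1)+h_i)·m_i + h_i·m_(i+1) = 6(Δ_i − Δ_(i-1)) read
  3·m_0 + 8·m_1 + 1·m_2 = 6(Δ_1 - Δ_0) = -46
Clamped end conditions give two more equations: 2h_0·m_0 + h_0·m_1 = 6(Δ_0 - g'(0)) = 40 and h_1·m_1 + 2h_1·m_2 = 6(g'(4) - Δ_1) = 42.
Solving: m_0 = 167/12, m_1 = -29/2, m_2 = 113/4.

13.9167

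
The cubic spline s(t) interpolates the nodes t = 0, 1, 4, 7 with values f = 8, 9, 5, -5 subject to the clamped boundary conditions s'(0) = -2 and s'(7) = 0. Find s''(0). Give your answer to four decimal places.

Write M_i for s''(x_i). With h_i = 1, 3, 3 and divided differences Δ_i = 1, -4/3, -10/3, the continuity of s' gives the tridiagonal system
  1·M_0 + 8·M_1 + 3·M_2 = 6(Δ_1 - Δ_0) = -14
  3·M_1 + 12·M_2 + 3·M_3 = 6(Δ_2 - Δ_1) = -12
Clamped end conditions give two more equations: 2h_0·M_0 + h_0·M_1 = 6(Δ_0 - s'(0)) = 18 and h_2·M_2 + 2h_2·M_3 = 6(s'(7) - Δ_2) = 20.
Solving the tridiagonal system: M_0 = 318/31, M_1 = -78/31, M_2 = -128/93, M_3 = 374/93.

10.2581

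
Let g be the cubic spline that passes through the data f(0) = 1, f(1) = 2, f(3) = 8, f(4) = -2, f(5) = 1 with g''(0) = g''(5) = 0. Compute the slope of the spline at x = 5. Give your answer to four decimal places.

Write m_i for g''(x_i). With h_i = 1, 2, 1, 1 and divided differences Δ_i = 1, 3, -10, 3, the continuity of g' gives the tridiagonal system
  1·m_0 + 6·m_1 + 2·m_2 = 6(Δ_1 - Δ_0) = 12
  2·m_1 + 6·m_2 + 1·m_3 = 6(Δ_2 - Δ_1) = -78
  1·m_2 + 4·m_3 + 1·m_4 = 6(Δ_3 - Δ_2) = 78
Natural end conditions: m_0 = m_4 = 0.
Hence m_0 = 0, m_1 = 528/61, m_2 = -1218/61, m_3 = 1494/61, m_4 = 0.
On [4, 5], g'(x) = b_3 + 2c_3·(x - 4) + 3d_3·(x - 4)² with b_3 = Δ_3 - h_3(2m_3 + m_4)/6 = -315/61, c_3 = m_3/2 = 747/61, d_3 = (m_4 - m_3)/(6h_3) = -249/61. So g'(5) = 432/61.

7.0820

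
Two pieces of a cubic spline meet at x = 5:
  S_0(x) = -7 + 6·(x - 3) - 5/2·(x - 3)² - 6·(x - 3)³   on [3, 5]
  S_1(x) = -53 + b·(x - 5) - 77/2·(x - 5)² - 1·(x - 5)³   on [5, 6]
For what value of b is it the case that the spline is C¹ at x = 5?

-76

S_0'(x) = 6 - 5·(x - 3) - 18·(x - 3)², so S_0'(5) = -76. On the right, S_1'(5) = b, so b = -76.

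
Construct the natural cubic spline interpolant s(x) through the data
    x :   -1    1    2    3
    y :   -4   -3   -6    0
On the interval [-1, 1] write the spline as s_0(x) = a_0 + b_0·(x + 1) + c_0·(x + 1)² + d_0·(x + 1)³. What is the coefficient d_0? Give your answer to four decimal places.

-0.5000

Write σ_i for s''(x_i). With h_i = 2, 1, 1 and divided differences Δ_i = 1/2, -3, 6, the continuity of s' gives the tridiagonal system
  2·σ_0 + 6·σ_1 + 1·σ_2 = 6(Δ_1 - Δ_0) = -21
  1·σ_1 + 4·σ_2 + 1·σ_3 = 6(Δ_2 - Δ_1) = 54
Natural end conditions: σ_0 = σ_3 = 0.
Solving: σ_0 = 0, σ_1 = -6, σ_2 = 15, σ_3 = 0.
On [-1, 1], with s_0(x) = a_0 + b_0·(x + 1) + c_0·(x + 1)² + d_0·(x + 1)³: c_0 = σ_0/2 = 0, d_0 = (σ_1 - σ_0)/(6h_0) = -1/2, b_0 = Δ_0 - h_0(2σ_0 + σ_1)/6 = 5/2.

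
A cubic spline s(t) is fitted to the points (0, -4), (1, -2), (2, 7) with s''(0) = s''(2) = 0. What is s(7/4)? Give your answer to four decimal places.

Let M_i = s''(x_i). Step sizes h_i = 1, 1; slopes of the chords Δ_i = (y_(i+1) - y_i)/h_i = 2, 9.
  1·M_0 + 4·M_1 + 1·M_2 = 6(Δ_1 - Δ_0) = 42
Natural end conditions: M_0 = M_2 = 0.
Forward elimination and back-substitution give M_0 = 0, M_1 = 21/2, M_2 = 0.
On [1, 2], s(t) = -2 + 11/2·(t - 1) + 21/4·(t - 1)² - 7/4·(t - 1)³.
With (t - 1) = 3/4: s(7/4) = 1111/256.

4.3398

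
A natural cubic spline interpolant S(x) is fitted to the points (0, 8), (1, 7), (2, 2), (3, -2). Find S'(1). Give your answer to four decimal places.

Write σ_i for S''(x_i). With h_i = 1, 1, 1 and divided differences Δ_i = -1, -5, -4, the continuity of S' gives the tridiagonal system
  1·σ_0 + 4·σ_1 + 1·σ_2 = 6(Δ_1 - Δ_0) = -24
  1·σ_1 + 4·σ_2 + 1·σ_3 = 6(Δ_2 - Δ_1) = 6
Natural end conditions: σ_0 = σ_3 = 0.
Solving: σ_0 = 0, σ_1 = -34/5, σ_2 = 16/5, σ_3 = 0.
On [1, 2], S'(x) = b_1 + 2c_1·(x - 1) + 3d_1·(x - 1)² with b_1 = Δ_1 - h_1(2σ_1 + σ_2)/6 = -49/15, c_1 = σ_1/2 = -17/5, d_1 = (σ_2 - σ_1)/(6h_1) = 5/3. So S'(1) = -49/15.

-3.2667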